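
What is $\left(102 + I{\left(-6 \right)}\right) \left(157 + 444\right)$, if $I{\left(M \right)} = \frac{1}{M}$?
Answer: $\frac{367211}{6} \approx 61202.0$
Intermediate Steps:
$\left(102 + I{\left(-6 \right)}\right) \left(157 + 444\right) = \left(102 + \frac{1}{-6}\right) \left(157 + 444\right) = \left(102 - \frac{1}{6}\right) 601 = \frac{611}{6} \cdot 601 = \frac{367211}{6}$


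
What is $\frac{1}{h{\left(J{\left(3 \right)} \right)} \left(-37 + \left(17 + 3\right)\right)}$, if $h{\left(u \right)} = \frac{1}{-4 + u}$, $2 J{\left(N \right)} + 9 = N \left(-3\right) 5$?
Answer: $\frac{31}{17} \approx 1.8235$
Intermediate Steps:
$J{\left(N \right)} = - \frac{9}{2} - \frac{15 N}{2}$ ($J{\left(N \right)} = - \frac{9}{2} + \frac{N \left(-3\right) 5}{2} = - \frac{9}{2} + \frac{- 3 N 5}{2} = - \frac{9}{2} + \frac{\left(-15\right) N}{2} = - \frac{9}{2} - \frac{15 N}{2}$)
$\frac{1}{h{\left(J{\left(3 \right)} \right)} \left(-37 + \left(17 + 3\right)\right)} = \frac{1}{\frac{1}{-4 - 27} \left(-37 + \left(17 + 3\right)\right)} = \frac{1}{\frac{1}{-4 - 27} \left(-37 + 20\right)} = \frac{1}{\frac{1}{-4 - 27} \left(-17\right)} = \frac{1}{\frac{1}{-31} \left(-17\right)} = \frac{1}{\left(- \frac{1}{31}\right) \left(-17\right)} = \frac{1}{\frac{17}{31}} = \frac{31}{17}$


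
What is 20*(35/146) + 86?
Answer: 6628/73 ≈ 90.795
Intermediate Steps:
20*(35/146) + 86 = 350/73 + 86 = 6628/73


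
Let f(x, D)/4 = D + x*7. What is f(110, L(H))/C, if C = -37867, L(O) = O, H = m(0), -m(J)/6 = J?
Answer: -3080/37867 ≈ -0.081337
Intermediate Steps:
m(J) = -6*J
H = 0 (H = -6*0 = 0)
f(x, D) = 4*D + 28*x (f(x, D) = 4*(D + x*7) = 4*(D + 7*x) = 4*D + 28*x)
f(110, L(H))/C = (4*0 + 28*110)/(-37867) = (0 + 3080)*(-1/37867) = 3080*(-1/37867) = -3080/37867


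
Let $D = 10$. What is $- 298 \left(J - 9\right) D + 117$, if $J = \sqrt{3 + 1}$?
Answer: $20977$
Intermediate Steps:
$J = 2$ ($J = \sqrt{4} = 2$)
$- 298 \left(J - 9\right) D + 117 = - 298 \left(2 - 9\right) 10 + 117 = - 298 \left(\left(-7\right) 10\right) + 117 = \left(-298\right) \left(-70\right) + 117 = 20860 + 117 = 20977$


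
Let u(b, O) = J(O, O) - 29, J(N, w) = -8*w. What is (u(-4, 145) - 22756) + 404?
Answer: -23541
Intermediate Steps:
u(b, O) = -29 - 8*O (u(b, O) = -8*O - 29 = -29 - 8*O)
(u(-4, 145) - 22756) + 404 = ((-29 - 8*145) - 22756) + 404 = ((-29 - 1160) - 22756) + 404 = (-1189 - 22756) + 404 = -23945 + 404 = -23541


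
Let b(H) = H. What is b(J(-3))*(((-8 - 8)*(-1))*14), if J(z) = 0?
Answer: 0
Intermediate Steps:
b(J(-3))*(((-8 - 8)*(-1))*14) = 0*(((-8 - 8)*(-1))*14) = 0*(-16*(-1)*14) = 0*(16*14) = 0*224 = 0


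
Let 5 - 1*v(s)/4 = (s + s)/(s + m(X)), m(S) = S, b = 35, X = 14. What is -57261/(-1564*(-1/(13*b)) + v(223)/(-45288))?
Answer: -69910405544070/4196366851 ≈ -16660.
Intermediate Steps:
v(s) = 20 - 8*s/(14 + s) (v(s) = 20 - 4*(s + s)/(s + 14) = 20 - 4*2*s/(14 + s) = 20 - 8*s/(14 + s))
-57261/(-1564*(-1/(13*b)) + v(223)/(-45288)) = -57261/(-1564/(35*(-13)) + (4*(70 + 3*223)/(14 + 223))/(-45288)) = -57261/(-1564/(-455) + (4*(70 + 669)/237)*(-1/45288)) = -57261/(-1564*(-1/455) + (4*(1/237)*739)*(-1/45288)) = -57261/(1564/455 + (2956/237)*(-1/45288)) = -57261/(1564/455 - 739/2683314) = -57261/4196366851/1220907870 = -57261*1220907870/4196366851 = -69910405544070/4196366851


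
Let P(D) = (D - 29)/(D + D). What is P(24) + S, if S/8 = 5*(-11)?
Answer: -21125/48 ≈ -440.10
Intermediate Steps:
P(D) = (-29 + D)/(2*D) (P(D) = (-29 + D)/((2*D)) = (-29 + D)*(1/(2*D)) = (-29 + D)/(2*D))
S = -440 (S = 8*(5*(-11)) = 8*(-55) = -440)
P(24) + S = (½)*(-29 + 24)/24 - 440 = (½)*(1/24)*(-5) - 440 = -5/48 - 440 = -21125/48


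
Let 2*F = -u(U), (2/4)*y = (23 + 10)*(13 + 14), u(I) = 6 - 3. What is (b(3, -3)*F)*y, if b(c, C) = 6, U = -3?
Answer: -16038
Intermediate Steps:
u(I) = 3
y = 1782 (y = 2*((23 + 10)*(13 + 14)) = 2*(33*27) = 2*891 = 1782)
F = -3/2 (F = (-1*3)/2 = (½)*(-3) = -3/2 ≈ -1.5000)
(b(3, -3)*F)*y = (6*(-3/2))*1782 = -9*1782 = -16038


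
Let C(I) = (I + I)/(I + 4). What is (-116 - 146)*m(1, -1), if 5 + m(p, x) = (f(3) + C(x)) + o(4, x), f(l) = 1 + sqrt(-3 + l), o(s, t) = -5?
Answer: 7598/3 ≈ 2532.7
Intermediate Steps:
C(I) = 2*I/(4 + I) (C(I) = (2*I)/(4 + I) = 2*I/(4 + I))
m(p, x) = -9 + 2*x/(4 + x) (m(p, x) = -5 + (((1 + sqrt(-3 + 3)) + 2*x/(4 + x)) - 5) = -5 + (((1 + sqrt(0)) + 2*x/(4 + x)) - 5) = -5 + (((1 + 0) + 2*x/(4 + x)) - 5) = -5 + ((1 + 2*x/(4 + x)) - 5) = -5 + (-4 + 2*x/(4 + x)) = -9 + 2*x/(4 + x))
(-116 - 146)*m(1, -1) = (-116 - 146)*((-36 - 7*(-1))/(4 - 1)) = -262*(-36 + 7)/3 = -262*(-29)/3 = -262*(-29/3) = 7598/3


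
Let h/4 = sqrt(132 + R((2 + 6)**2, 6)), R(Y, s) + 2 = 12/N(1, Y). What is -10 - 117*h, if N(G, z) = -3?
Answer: -10 - 1404*sqrt(14) ≈ -5263.3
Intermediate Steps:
R(Y, s) = -6 (R(Y, s) = -2 + 12/(-3) = -2 + 12*(-1/3) = -2 - 4 = -6)
h = 12*sqrt(14) (h = 4*sqrt(132 - 6) = 4*sqrt(126) = 4*(3*sqrt(14)) = 12*sqrt(14) ≈ 44.900)
-10 - 117*h = -10 - 1404*sqrt(14)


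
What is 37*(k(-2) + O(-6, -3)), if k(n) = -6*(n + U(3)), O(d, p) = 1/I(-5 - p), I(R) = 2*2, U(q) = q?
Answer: -851/4 ≈ -212.75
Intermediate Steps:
I(R) = 4
O(d, p) = 1/4
k(n) = -18 - 6*n (k(n) = -6*(n + 3) = -6*(3 + n) = -18 - 6*n)
37*(k(-2) + O(-6, -3)) = 37*((-18 - 6*(-2)) + 1/4) = 37*((-18 + 12) + 1/4) = 37*(-6 + 1/4) = 37*(-23/4) = -851/4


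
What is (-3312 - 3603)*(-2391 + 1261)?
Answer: 7813950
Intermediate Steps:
(-3312 - 3603)*(-2391 + 1261) = -6915*(-1130) = 7813950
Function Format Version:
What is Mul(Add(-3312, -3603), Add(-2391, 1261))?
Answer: 7813950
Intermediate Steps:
Mul(Add(-3312, -3603), Add(-2391, 1261)) = Mul(-6915, -1130) = 7813950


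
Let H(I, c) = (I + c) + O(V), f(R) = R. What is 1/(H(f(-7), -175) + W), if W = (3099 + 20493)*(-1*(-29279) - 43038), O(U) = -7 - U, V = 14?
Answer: -1/324602531 ≈ -3.0807e-9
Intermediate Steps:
W = -324602328 (W = 23592*(29279 - 43038) = 23592*(-13759) = -324602328)
H(I, c) = -21 + I + c (H(I, c) = (I + c) + (-7 - 1*14) = (I + c) + (-7 - 14) = (I + c) - 21 = -21 + I + c)
1/(H(f(-7), -175) + W) = 1/((-21 - 7 - 175) - 324602328) = 1/(-203 - 324602328) = 1/(-324602531) = -1/324602531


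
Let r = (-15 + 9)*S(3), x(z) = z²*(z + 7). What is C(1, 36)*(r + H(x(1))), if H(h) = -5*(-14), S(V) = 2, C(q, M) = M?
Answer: 2088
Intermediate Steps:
x(z) = z²*(7 + z)
H(h) = 70
r = -12 (r = (-15 + 9)*2 = -6*2 = -12)
C(1, 36)*(r + H(x(1))) = 36*(-12 + 70) = 36*58 = 2088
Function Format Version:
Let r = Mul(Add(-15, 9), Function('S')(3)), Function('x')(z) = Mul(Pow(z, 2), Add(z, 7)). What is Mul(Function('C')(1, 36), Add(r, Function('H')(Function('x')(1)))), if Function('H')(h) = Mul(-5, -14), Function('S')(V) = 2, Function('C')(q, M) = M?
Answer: 2088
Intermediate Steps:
Function('x')(z) = Mul(Pow(z, 2), Add(7, z))
Function('H')(h) = 70
r = -12 (r = Mul(Add(-15, 9), 2) = Mul(-6, 2) = -12)
Mul(Function('C')(1, 36), Add(r, Function('H')(Function('x')(1)))) = Mul(36, Add(-12, 70)) = Mul(36, 58) = 2088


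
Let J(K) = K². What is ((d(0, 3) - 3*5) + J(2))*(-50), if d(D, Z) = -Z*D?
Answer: 550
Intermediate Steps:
d(D, Z) = -D*Z
((d(0, 3) - 3*5) + J(2))*(-50) = ((-1*0*3 - 3*5) + 2²)*(-50) = ((0 - 15) + 4)*(-50) = (-15 + 4)*(-50) = -11*(-50) = 550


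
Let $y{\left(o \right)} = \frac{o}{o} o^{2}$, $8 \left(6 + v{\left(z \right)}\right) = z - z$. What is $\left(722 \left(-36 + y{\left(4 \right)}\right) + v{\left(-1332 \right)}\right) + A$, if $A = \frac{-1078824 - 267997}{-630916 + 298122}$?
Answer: $- \frac{686599329}{47542} \approx -14442.0$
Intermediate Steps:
$v{\left(z \right)} = -6$ ($v{\left(z \right)} = -6 + \frac{z - z}{8} = -6 + \frac{1}{8} \cdot 0 = -6 + 0 = -6$)
$y{\left(o \right)} = o^{2}$ ($y{\left(o \right)} = 1 o^{2} = o^{2}$)
$A = \frac{192403}{47542}$ ($A = - \frac{1346821}{-332794} = \left(-1346821\right) \left(- \frac{1}{332794}\right) = \frac{192403}{47542} \approx 4.047$)
$\left(722 \left(-36 + y{\left(4 \right)}\right) + v{\left(-1332 \right)}\right) + A = \left(722 \left(-36 + 4^{2}\right) - 6\right) + \frac{192403}{47542} = \left(722 \left(-36 + 16\right) - 6\right) + \frac{192403}{47542} = \left(722 \left(-20\right) - 6\right) + \frac{192403}{47542} = \left(-14440 - 6\right) + \frac{192403}{47542} = -14446 + \frac{192403}{47542} = - \frac{686599329}{47542}$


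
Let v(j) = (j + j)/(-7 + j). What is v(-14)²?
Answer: 16/9 ≈ 1.7778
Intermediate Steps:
v(j) = 2*j/(-7 + j) (v(j) = (2*j)/(-7 + j) = 2*j/(-7 + j))
v(-14)² = (2*(-14)/(-7 - 14))² = (2*(-14)/(-21))² = (2*(-14)*(-1/21))² = (4/3)² = 16/9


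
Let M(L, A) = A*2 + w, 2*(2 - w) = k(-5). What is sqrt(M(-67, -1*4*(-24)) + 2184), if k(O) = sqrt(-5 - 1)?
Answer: sqrt(9512 - 2*I*sqrt(6))/2 ≈ 48.765 - 0.012558*I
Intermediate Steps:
k(O) = I*sqrt(6) (k(O) = sqrt(-6) = I*sqrt(6))
w = 2 - I*sqrt(6)/2 ≈ 2.0 - 1.2247*I
M(L, A) = 2 + 2*A - I*sqrt(6)/2 (M(L, A) = A*2 + (2 - I*sqrt(6)/2) = 2*A + (2 - I*sqrt(6)/2) = 2 + 2*A - I*sqrt(6)/2)
sqrt(M(-67, -1*4*(-24)) + 2184) = sqrt((2 + 2*(-1*4*(-24)) - I*sqrt(6)/2) + 2184) = sqrt((2 + 2*(-4*(-24)) - I*sqrt(6)/2) + 2184) = sqrt((2 + 2*96 - I*sqrt(6)/2) + 2184) = sqrt((2 + 192 - I*sqrt(6)/2) + 2184) = sqrt((194 - I*sqrt(6)/2) + 2184) = sqrt(2378 - I*sqrt(6)/2)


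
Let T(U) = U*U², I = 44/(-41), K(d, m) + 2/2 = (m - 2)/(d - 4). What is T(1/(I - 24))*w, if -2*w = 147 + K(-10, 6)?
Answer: 17574855/3802308832 ≈ 0.0046222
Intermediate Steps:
K(d, m) = -1 + (-2 + m)/(-4 + d) (K(d, m) = -1 + (m - 2)/(d - 4) = -1 + (-2 + m)/(-4 + d))
w = -510/7 (w = -(147 + (2 + 6 - 1*(-10))/(-4 - 10))/2 = -(147 + (2 + 6 + 10)/(-14))/2 = -(147 - 1/14*18)/2 = -(147 - 9/7)/2 = -½*1020/7 = -510/7 ≈ -72.857)
I = -44/41 (I = 44*(-1/41) = -44/41 ≈ -1.0732)
T(U) = U³
T(1/(I - 24))*w = (1/(-44/41 - 24))³*(-510/7) = (1/(-1028/41))³*(-510/7) = (-41/1028)³*(-510/7) = -68921/1086373952*(-510/7) = 17574855/3802308832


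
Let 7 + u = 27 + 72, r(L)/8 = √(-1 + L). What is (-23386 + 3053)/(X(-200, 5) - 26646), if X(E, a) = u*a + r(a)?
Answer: 20333/26170 ≈ 0.77696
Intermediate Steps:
r(L) = 8*√(-1 + L)
u = 92 (u = -7 + (27 + 72) = -7 + 99 = 92)
X(E, a) = 8*√(-1 + a) + 92*a (X(E, a) = 92*a + 8*√(-1 + a) = 8*√(-1 + a) + 92*a)
(-23386 + 3053)/(X(-200, 5) - 26646) = (-23386 + 3053)/((8*√(-1 + 5) + 92*5) - 26646) = -20333/((8*√4 + 460) - 26646) = -20333/((8*2 + 460) - 26646) = -20333/((16 + 460) - 26646) = -20333/(476 - 26646) = -20333/(-26170) = -20333*(-1/26170) = 20333/26170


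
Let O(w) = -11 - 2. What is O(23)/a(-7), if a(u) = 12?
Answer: -13/12 ≈ -1.0833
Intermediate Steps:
O(w) = -13
O(23)/a(-7) = -13/12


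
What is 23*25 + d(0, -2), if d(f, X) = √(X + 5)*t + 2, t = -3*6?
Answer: 577 - 18*√3 ≈ 545.82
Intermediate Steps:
t = -18
d(f, X) = 2 - 18*√(5 + X) (d(f, X) = √(X + 5)*(-18) + 2 = √(5 + X)*(-18) + 2 = -18*√(5 + X) + 2 = 2 - 18*√(5 + X))
23*25 + d(0, -2) = 23*25 + (2 - 18*√(5 - 2)) = 575 + (2 - 18*√3) = 577 - 18*√3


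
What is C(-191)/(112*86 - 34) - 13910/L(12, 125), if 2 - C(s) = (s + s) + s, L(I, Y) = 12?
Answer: -16687660/14397 ≈ -1159.1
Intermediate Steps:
C(s) = 2 - 3*s (C(s) = 2 - ((s + s) + s) = 2 - (2*s + s) = 2 - 3*s)
C(-191)/(112*86 - 34) - 13910/L(12, 125) = (2 - 3*(-191))/(112*86 - 34) - 13910/12 = (2 + 573)/(9632 - 34) - 13910*1/12 = 575/9598 - 6955/6 = -16687660/14397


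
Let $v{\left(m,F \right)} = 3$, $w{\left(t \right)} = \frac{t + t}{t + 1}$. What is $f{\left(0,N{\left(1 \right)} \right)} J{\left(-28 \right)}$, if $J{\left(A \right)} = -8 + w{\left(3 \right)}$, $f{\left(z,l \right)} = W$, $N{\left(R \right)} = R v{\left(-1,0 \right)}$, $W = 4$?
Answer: $-26$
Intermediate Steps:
$w{\left(t \right)} = \frac{2 t}{1 + t}$
$N{\left(R \right)} = 3 R$ ($N{\left(R \right)} = R 3 = 3 R$)
$f{\left(z,l \right)} = 4$
$J{\left(A \right)} = - \frac{13}{2}$ ($J{\left(A \right)} = -8 + 2 \cdot 3 \frac{1}{1 + 3} = -8 + 2 \cdot 3 \cdot \frac{1}{4} = -8 + \frac{3}{2} = - \frac{13}{2}$)
$f{\left(0,N{\left(1 \right)} \right)} J{\left(-28 \right)} = 4 \left(- \frac{13}{2}\right) = -26$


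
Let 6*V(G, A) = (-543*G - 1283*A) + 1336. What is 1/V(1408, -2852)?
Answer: 3/1447954 ≈ 2.0719e-6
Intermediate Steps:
V(G, A) = 668/3 - 1283*A/6 - 181*G/2 (V(G, A) = ((-543*G - 1283*A) + 1336)/6 = ((-1283*A - 543*G) + 1336)/6 = (1336 - 1283*A - 543*G)/6 = 668/3 - 1283*A/6 - 181*G/2)
1/V(1408, -2852) = 1/(668/3 - 1283/6*(-2852) - 181/2*1408) = 1/(668/3 + 1829558/3 - 127424) = 1/(1447954/3) = 3/1447954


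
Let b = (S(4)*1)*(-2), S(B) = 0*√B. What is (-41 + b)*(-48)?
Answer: 1968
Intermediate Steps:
S(B) = 0
b = 0 (b = (0*1)*(-2) = 0*(-2) = 0)
(-41 + b)*(-48) = (-41 + 0)*(-48) = -41*(-48) = 1968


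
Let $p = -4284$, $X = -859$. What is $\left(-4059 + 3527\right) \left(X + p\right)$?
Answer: $2736076$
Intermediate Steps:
$\left(-4059 + 3527\right) \left(X + p\right) = \left(-4059 + 3527\right) \left(-859 - 4284\right) = \left(-532\right) \left(-5143\right) = 2736076$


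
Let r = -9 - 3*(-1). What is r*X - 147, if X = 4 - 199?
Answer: 1023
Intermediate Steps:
r = -6 (r = -9 + 3 = -6)
X = -195
r*X - 147 = -6*(-195) - 147 = 1170 - 147 = 1023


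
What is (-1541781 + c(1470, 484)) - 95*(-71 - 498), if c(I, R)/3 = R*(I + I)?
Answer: 2781154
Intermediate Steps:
c(I, R) = 6*I*R (c(I, R) = 3*(R*(I + I)) = 3*(R*(2*I)) = 3*(2*I*R) = 6*I*R)
(-1541781 + c(1470, 484)) - 95*(-71 - 498) = (-1541781 + 6*1470*484) - 95*(-71 - 498) = (-1541781 + 4268880) - 95*(-569) = 2727099 + 54055 = 2781154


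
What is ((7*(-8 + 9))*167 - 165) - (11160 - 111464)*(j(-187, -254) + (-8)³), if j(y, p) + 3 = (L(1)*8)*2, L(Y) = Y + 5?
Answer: -42026372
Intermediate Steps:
L(Y) = 5 + Y
j(y, p) = 93 (j(y, p) = -3 + ((5 + 1)*8)*2 = -3 + (6*8)*2 = -3 + 48*2 = -3 + 96 = 93)
((7*(-8 + 9))*167 - 165) - (11160 - 111464)*(j(-187, -254) + (-8)³) = ((7*(-8 + 9))*167 - 165) - (11160 - 111464)*(93 + (-8)³) = ((7*1)*167 - 165) - (-100304)*(93 - 512) = (7*167 - 165) - (-100304)*(-419) = (1169 - 165) - 1*42027376 = 1004 - 42027376 = -42026372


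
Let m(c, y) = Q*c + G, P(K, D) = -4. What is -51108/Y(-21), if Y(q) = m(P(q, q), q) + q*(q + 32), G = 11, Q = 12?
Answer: 12777/67 ≈ 190.70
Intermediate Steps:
m(c, y) = 11 + 12*c (m(c, y) = 12*c + 11 = 11 + 12*c)
Y(q) = -37 + q*(32 + q) (Y(q) = (11 + 12*(-4)) + q*(q + 32) = (11 - 48) + q*(32 + q) = -37 + q*(32 + q))
-51108/Y(-21) = -51108/(-37 + (-21)² + 32*(-21)) = -51108/(-37 + 441 - 672) = -51108/(-268) = -51108*(-1/268) = 12777/67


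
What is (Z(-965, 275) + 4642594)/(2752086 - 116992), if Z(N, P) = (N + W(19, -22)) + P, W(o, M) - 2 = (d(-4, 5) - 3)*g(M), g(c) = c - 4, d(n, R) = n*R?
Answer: 2321252/1317547 ≈ 1.7618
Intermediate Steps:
d(n, R) = R*n
g(c) = -4 + c
W(o, M) = 94 - 23*M (W(o, M) = 2 + (5*(-4) - 3)*(-4 + M) = 2 + (-20 - 3)*(-4 + M) = 2 - 23*(-4 + M) = 2 + (92 - 23*M) = 94 - 23*M)
Z(N, P) = 600 + N + P (Z(N, P) = (N + (94 - 23*(-22))) + P = (N + (94 + 506)) + P = (N + 600) + P = (600 + N) + P = 600 + N + P)
(Z(-965, 275) + 4642594)/(2752086 - 116992) = ((600 - 965 + 275) + 4642594)/(2752086 - 116992) = (-90 + 4642594)/2635094 = 4642504*(1/2635094) = 2321252/1317547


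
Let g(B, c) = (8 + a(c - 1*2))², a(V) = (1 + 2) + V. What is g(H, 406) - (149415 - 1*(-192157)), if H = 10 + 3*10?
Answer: -169347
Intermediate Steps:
a(V) = 3 + V
H = 40 (H = 10 + 30 = 40)
g(B, c) = (9 + c)² (g(B, c) = (8 + (3 + (c - 1*2)))² = (8 + (3 + (c - 2)))² = (8 + (3 + (-2 + c)))² = (8 + (1 + c))² = (9 + c)²)
g(H, 406) - (149415 - 1*(-192157)) = (9 + 406)² - (149415 - 1*(-192157)) = 415² - (149415 + 192157) = 172225 - 1*341572 = 172225 - 341572 = -169347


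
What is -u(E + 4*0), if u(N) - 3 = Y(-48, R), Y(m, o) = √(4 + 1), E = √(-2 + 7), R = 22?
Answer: -3 - √5 ≈ -5.2361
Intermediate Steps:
E = √5 ≈ 2.2361
Y(m, o) = √5
u(N) = 3 + √5
-u(E + 4*0) = -(3 + √5) = -3 - √5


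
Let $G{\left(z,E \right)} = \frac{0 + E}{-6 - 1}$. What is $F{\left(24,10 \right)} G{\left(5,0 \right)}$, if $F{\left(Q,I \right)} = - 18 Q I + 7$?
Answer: $0$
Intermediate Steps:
$G{\left(z,E \right)} = - \frac{E}{7}$ ($G{\left(z,E \right)} = \frac{E}{-7} = E \left(- \frac{1}{7}\right) = - \frac{E}{7}$)
$F{\left(Q,I \right)} = 7 - 18 I Q$ ($F{\left(Q,I \right)} = - 18 I Q + 7 = 7 - 18 I Q$)
$F{\left(24,10 \right)} G{\left(5,0 \right)} = \left(7 - 180 \cdot 24\right) \left(\left(- \frac{1}{7}\right) 0\right) = \left(7 - 4320\right) 0 = \left(-4313\right) 0 = 0$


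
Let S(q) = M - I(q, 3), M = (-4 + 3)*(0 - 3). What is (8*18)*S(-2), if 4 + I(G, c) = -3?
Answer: 1440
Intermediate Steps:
I(G, c) = -7 (I(G, c) = -4 - 3 = -7)
M = 3 (M = -1*(-3) = 3)
S(q) = 10 (S(q) = 3 - 1*(-7) = 3 + 7 = 10)
(8*18)*S(-2) = (8*18)*10 = 144*10 = 1440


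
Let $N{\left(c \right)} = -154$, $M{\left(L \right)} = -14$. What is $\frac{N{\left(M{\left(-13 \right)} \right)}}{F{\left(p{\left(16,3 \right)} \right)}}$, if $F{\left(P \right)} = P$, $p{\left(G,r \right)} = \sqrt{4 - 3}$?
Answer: $-154$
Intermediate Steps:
$p{\left(G,r \right)} = 1$ ($p{\left(G,r \right)} = \sqrt{1} = 1$)
$\frac{N{\left(M{\left(-13 \right)} \right)}}{F{\left(p{\left(16,3 \right)} \right)}} = - \frac{154}{1} = \left(-154\right) 1 = -154$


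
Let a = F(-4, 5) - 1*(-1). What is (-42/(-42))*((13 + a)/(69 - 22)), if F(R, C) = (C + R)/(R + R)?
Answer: 111/376 ≈ 0.29521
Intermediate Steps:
F(R, C) = (C + R)/(2*R) (F(R, C) = (C + R)/((2*R)) = (C + R)*(1/(2*R)) = (C + R)/(2*R))
a = 7/8 (a = (½)*(5 - 4)/(-4) - 1*(-1) = (½)*(-¼)*1 + 1 = -⅛ + 1 = 7/8 ≈ 0.87500)
(-42/(-42))*((13 + a)/(69 - 22)) = (-42/(-42))*((13 + 7/8)/(69 - 22)) = (-42*(-1/42))*((111/8)/47) = 1*((111/8)*(1/47)) = 1*(111/376) = 111/376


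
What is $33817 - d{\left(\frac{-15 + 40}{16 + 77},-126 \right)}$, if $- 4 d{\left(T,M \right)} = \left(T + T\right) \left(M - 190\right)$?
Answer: $\frac{3141031}{93} \approx 33775.0$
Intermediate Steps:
$d{\left(T,M \right)} = - \frac{T \left(-190 + M\right)}{2}$ ($d{\left(T,M \right)} = - \frac{\left(T + T\right) \left(M - 190\right)}{4} = - \frac{2 T \left(-190 + M\right)}{4} = - \frac{T \left(-190 + M\right)}{2}$)
$33817 - d{\left(\frac{-15 + 40}{16 + 77},-126 \right)} = 33817 - \frac{\frac{-15 + 40}{16 + 77} \left(190 - -126\right)}{2} = 33817 - \frac{\frac{25}{93} \left(190 + 126\right)}{2} = 33817 - \frac{1}{2} \cdot 25 \cdot \frac{1}{93} \cdot 316 = 33817 - \frac{1}{2} \cdot \frac{25}{93} \cdot 316 = 33817 - \frac{3950}{93} = \frac{3141031}{93}$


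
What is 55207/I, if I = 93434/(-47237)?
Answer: -2607813059/93434 ≈ -27911.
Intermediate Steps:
I = -93434/47237 (I = 93434*(-1/47237) = -93434/47237 ≈ -1.9780)
55207/I = 55207/(-93434/47237) = 55207*(-47237/93434) = -2607813059/93434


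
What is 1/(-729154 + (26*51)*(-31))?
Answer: -1/770260 ≈ -1.2983e-6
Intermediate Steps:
1/(-729154 + (26*51)*(-31)) = 1/(-729154 + 1326*(-31)) = 1/(-729154 - 41106) = 1/(-770260) = -1/770260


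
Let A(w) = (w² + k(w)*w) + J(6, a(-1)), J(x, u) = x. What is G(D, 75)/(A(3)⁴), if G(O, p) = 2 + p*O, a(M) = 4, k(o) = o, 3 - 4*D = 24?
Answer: -1567/1327104 ≈ -0.0011808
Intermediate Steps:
D = -21/4 (D = ¾ - ¼*24 = ¾ - 6 = -21/4 ≈ -5.2500)
A(w) = 6 + 2*w² (A(w) = (w² + w*w) + 6 = (w² + w²) + 6 = 2*w² + 6 = 6 + 2*w²)
G(O, p) = 2 + O*p
G(D, 75)/(A(3)⁴) = (2 - 21/4*75)/((6 + 2*3²)⁴) = (2 - 1575/4)/((6 + 2*9)⁴) = -1567/(4*(6 + 18)⁴) = -1567/(4*(24⁴)) = -1567/4/331776 = -1567/4*1/331776 = -1567/1327104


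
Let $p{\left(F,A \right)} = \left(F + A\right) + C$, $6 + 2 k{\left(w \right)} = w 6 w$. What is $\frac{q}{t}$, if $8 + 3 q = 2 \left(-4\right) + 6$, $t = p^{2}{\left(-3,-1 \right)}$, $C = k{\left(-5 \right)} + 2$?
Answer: $- \frac{1}{1470} \approx -0.00068027$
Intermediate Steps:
$k{\left(w \right)} = -3 + 3 w^{2}$ ($k{\left(w \right)} = -3 + \frac{w 6 w}{2} = -3 + \frac{6 w w}{2} = -3 + \frac{6 w^{2}}{2} = -3 + 3 w^{2}$)
$C = 74$ ($C = \left(-3 + 3 \left(-5\right)^{2}\right) + 2 = \left(-3 + 3 \cdot 25\right) + 2 = \left(-3 + 75\right) + 2 = 72 + 2 = 74$)
$p{\left(F,A \right)} = 74 + A + F$ ($p{\left(F,A \right)} = \left(F + A\right) + 74 = \left(A + F\right) + 74 = 74 + A + F$)
$t = 4900$ ($t = \left(74 - 1 - 3\right)^{2} = 70^{2} = 4900$)
$q = - \frac{10}{3}$ ($q = - \frac{8}{3} + \frac{2 \left(-4\right) + 6}{3} = - \frac{8}{3} + \frac{-8 + 6}{3} = - \frac{8}{3} + \frac{1}{3} \left(-2\right) = - \frac{8}{3} - \frac{2}{3} = - \frac{10}{3} \approx -3.3333$)
$\frac{q}{t} = - \frac{10}{3 \cdot 4900} = \left(- \frac{10}{3}\right) \frac{1}{4900} = - \frac{1}{1470}$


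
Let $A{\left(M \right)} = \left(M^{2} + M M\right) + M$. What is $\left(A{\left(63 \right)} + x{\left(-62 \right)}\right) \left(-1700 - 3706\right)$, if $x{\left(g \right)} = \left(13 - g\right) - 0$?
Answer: $-43658856$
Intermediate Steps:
$A{\left(M \right)} = M + 2 M^{2}$ ($A{\left(M \right)} = \left(M^{2} + M^{2}\right) + M = 2 M^{2} + M = M + 2 M^{2}$)
$x{\left(g \right)} = 13 - g$ ($x{\left(g \right)} = \left(13 - g\right) + 0 = 13 - g$)
$\left(A{\left(63 \right)} + x{\left(-62 \right)}\right) \left(-1700 - 3706\right) = \left(63 \left(1 + 2 \cdot 63\right) + \left(13 - -62\right)\right) \left(-1700 - 3706\right) = \left(63 \left(1 + 126\right) + \left(13 + 62\right)\right) \left(-5406\right) = \left(63 \cdot 127 + 75\right) \left(-5406\right) = \left(8001 + 75\right) \left(-5406\right) = 8076 \left(-5406\right) = -43658856$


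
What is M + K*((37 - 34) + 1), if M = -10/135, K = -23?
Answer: -2486/27 ≈ -92.074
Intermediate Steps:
M = -2/27 (M = -10*1/135 = -2/27 ≈ -0.074074)
M + K*((37 - 34) + 1) = -2/27 - 23*((37 - 34) + 1) = -2/27 - 23*(3 + 1) = -2/27 - 23*4 = -2/27 - 92 = -2486/27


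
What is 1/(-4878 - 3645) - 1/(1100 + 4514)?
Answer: -14137/47848122 ≈ -0.00029546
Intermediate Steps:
1/(-4878 - 3645) - 1/(1100 + 4514) = 1/(-8523) - 1/5614 = -1/8523 - 1*1/5614 = -1/8523 - 1/5614 = -14137/47848122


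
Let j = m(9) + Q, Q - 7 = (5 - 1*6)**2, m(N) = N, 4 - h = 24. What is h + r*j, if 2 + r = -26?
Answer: -496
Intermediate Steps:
h = -20 (h = 4 - 1*24 = 4 - 24 = -20)
r = -28 (r = -2 - 26 = -28)
Q = 8 (Q = 7 + (5 - 1*6)**2 = 7 + (5 - 6)**2 = 7 + (-1)**2 = 7 + 1 = 8)
j = 17 (j = 9 + 8 = 17)
h + r*j = -20 - 28*17 = -20 - 476 = -496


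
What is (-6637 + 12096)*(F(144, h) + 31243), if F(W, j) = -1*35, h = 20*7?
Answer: 170364472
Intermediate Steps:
h = 140
F(W, j) = -35
(-6637 + 12096)*(F(144, h) + 31243) = (-6637 + 12096)*(-35 + 31243) = 5459*31208 = 170364472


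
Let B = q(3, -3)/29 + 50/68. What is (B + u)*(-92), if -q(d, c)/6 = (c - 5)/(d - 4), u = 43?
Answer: -1908586/493 ≈ -3871.4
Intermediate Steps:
q(d, c) = -6*(-5 + c)/(-4 + d) (q(d, c) = -6*(c - 5)/(d - 4) = -6*(-5 + c)/(-4 + d))
B = -907/986 (B = (6*(5 - 1*(-3))/(-4 + 3))/29 + 50/68 = (6*(5 + 3)/(-1))*(1/29) + 50*(1/68) = (6*(-1)*8)*(1/29) + 25/34 = -48*1/29 + 25/34 = -48/29 + 25/34 = -907/986 ≈ -0.91988)
(B + u)*(-92) = (-907/986 + 43)*(-92) = (41491/986)*(-92) = -1908586/493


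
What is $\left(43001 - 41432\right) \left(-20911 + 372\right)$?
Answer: $-32225691$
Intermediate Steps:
$\left(43001 - 41432\right) \left(-20911 + 372\right) = 1569 \left(-20539\right) = -32225691$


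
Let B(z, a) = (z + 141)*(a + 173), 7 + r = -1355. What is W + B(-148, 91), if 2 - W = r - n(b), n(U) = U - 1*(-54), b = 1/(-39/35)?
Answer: -16805/39 ≈ -430.90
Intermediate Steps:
r = -1362 (r = -7 - 1355 = -1362)
b = -35/39 (b = 1/(-39*1/35) = 1/(-39/35) = -35/39 ≈ -0.89744)
B(z, a) = (141 + z)*(173 + a)
n(U) = 54 + U (n(U) = U + 54 = 54 + U)
W = 55267/39 (W = 2 - (-1362 - (54 - 35/39)) = 2 - (-1362 - 1*2071/39) = 2 - (-1362 - 2071/39) = 2 - 1*(-55189/39) = 2 + 55189/39 = 55267/39 ≈ 1417.1)
W + B(-148, 91) = 55267/39 + (24393 + 141*91 + 173*(-148) + 91*(-148)) = 55267/39 + (24393 + 12831 - 25604 - 13468) = 55267/39 - 1848 = -16805/39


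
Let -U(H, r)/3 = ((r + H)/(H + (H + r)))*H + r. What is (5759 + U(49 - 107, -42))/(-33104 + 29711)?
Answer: -473615/268047 ≈ -1.7669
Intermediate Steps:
U(H, r) = -3*r - 3*H*(H + r)/(r + 2*H) (U(H, r) = -3*(((r + H)/(H + (H + r)))*H + r) = -3*(((H + r)/(r + 2*H))*H + r) = -3*(H*(H + r)/(r + 2*H) + r) = -3*(r + H*(H + r)/(r + 2*H)) = -3*r - 3*H*(H + r)/(r + 2*H))
(5759 + U(49 - 107, -42))/(-33104 + 29711) = (5759 + 3*(-(49 - 107)**2 - 1*(-42)**2 - 3*(49 - 107)*(-42))/(-42 + 2*(49 - 107)))/(-33104 + 29711) = (5759 + 3*(-1*(-58)**2 - 1*1764 - 3*(-58)*(-42))/(-42 + 2*(-58)))/(-3393) = (5759 + 3*(-1*3364 - 1764 - 7308)/(-42 - 116))*(-1/3393) = (5759 + 3*(-3364 - 1764 - 7308)/(-158))*(-1/3393) = (5759 + 3*(-1/158)*(-12436))*(-1/3393) = (5759 + 18654/79)*(-1/3393) = (473615/79)*(-1/3393) = -473615/268047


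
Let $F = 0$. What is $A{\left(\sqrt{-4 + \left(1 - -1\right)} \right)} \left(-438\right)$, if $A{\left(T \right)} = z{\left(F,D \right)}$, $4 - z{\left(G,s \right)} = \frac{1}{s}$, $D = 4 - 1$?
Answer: $-1606$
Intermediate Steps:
$D = 3$ ($D = 4 - 1 = 3$)
$z{\left(G,s \right)} = 4 - \frac{1}{s}$
$A{\left(T \right)} = \frac{11}{3}$ ($A{\left(T \right)} = 4 - \frac{1}{3} = \frac{11}{3}$)
$A{\left(\sqrt{-4 + \left(1 - -1\right)} \right)} \left(-438\right) = \frac{11}{3} \left(-438\right) = -1606$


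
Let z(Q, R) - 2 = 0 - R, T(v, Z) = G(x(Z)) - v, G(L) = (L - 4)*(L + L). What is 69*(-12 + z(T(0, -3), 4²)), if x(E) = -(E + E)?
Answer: -1794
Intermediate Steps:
x(E) = -2*E
G(L) = 2*L*(-4 + L) (G(L) = (-4 + L)*(2*L) = 2*L*(-4 + L))
T(v, Z) = -v - 4*Z*(-4 - 2*Z) (T(v, Z) = 2*(-2*Z)*(-4 - 2*Z) - v = -4*Z*(-4 - 2*Z) - v = -v - 4*Z*(-4 - 2*Z))
z(Q, R) = 2 - R (z(Q, R) = 2 + (0 - R) = 2 - R)
69*(-12 + z(T(0, -3), 4²)) = 69*(-12 + (2 - 1*4²)) = 69*(-12 + (2 - 1*16)) = 69*(-12 + (2 - 16)) = 69*(-12 - 14) = 69*(-26) = -1794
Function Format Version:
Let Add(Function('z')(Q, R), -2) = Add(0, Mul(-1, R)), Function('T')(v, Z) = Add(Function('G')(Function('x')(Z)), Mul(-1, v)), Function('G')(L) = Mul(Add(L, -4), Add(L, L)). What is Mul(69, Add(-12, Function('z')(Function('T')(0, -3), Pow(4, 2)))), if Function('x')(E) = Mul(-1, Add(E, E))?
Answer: -1794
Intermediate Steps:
Function('x')(E) = Mul(-2, E) (Function('x')(E) = Mul(-1, Mul(2, E)) = Mul(-2, E))
Function('G')(L) = Mul(2, L, Add(-4, L)) (Function('G')(L) = Mul(Add(-4, L), Mul(2, L)) = Mul(2, L, Add(-4, L)))
Function('T')(v, Z) = Add(Mul(-1, v), Mul(-4, Z, Add(-4, Mul(-2, Z)))) (Function('T')(v, Z) = Add(Mul(2, Mul(-2, Z), Add(-4, Mul(-2, Z))), Mul(-1, v)) = Add(Mul(-4, Z, Add(-4, Mul(-2, Z))), Mul(-1, v)) = Add(Mul(-1, v), Mul(-4, Z, Add(-4, Mul(-2, Z)))))
Function('z')(Q, R) = Add(2, Mul(-1, R)) (Function('z')(Q, R) = Add(2, Add(0, Mul(-1, R))) = Add(2, Mul(-1, R)))
Mul(69, Add(-12, Function('z')(Function('T')(0, -3), Pow(4, 2)))) = Mul(69, Add(-12, Add(2, Mul(-1, Pow(4, 2))))) = Mul(69, Add(-12, Add(2, Mul(-1, 16)))) = Mul(69, Add(-12, Add(2, -16))) = Mul(69, Add(-12, -14)) = Mul(69, -26) = -1794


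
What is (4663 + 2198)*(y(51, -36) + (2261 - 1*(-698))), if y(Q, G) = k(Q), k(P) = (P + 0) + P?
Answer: 21001521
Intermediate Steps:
k(P) = 2*P (k(P) = P + P = 2*P)
y(Q, G) = 2*Q
(4663 + 2198)*(y(51, -36) + (2261 - 1*(-698))) = (4663 + 2198)*(2*51 + (2261 - 1*(-698))) = 6861*(102 + (2261 + 698)) = 6861*(102 + 2959) = 6861*3061 = 21001521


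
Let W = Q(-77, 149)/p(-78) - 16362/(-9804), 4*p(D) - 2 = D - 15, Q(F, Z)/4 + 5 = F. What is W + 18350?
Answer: 2730926865/148694 ≈ 18366.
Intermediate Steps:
Q(F, Z) = -20 + 4*F
p(D) = -13/4 + D/4 (p(D) = ½ + (D - 15)/4 = ½ + (-15 + D)/4 = ½ + (-15/4 + D/4) = -13/4 + D/4)
W = 2391965/148694 (W = (-20 + 4*(-77))/(-13/4 + (¼)*(-78)) - 16362/(-9804) = (-20 - 308)/(-13/4 - 39/2) - 16362*(-1/9804) = -328/(-91/4) + 2727/1634 = -328*(-4/91) + 2727/1634 = 1312/91 + 2727/1634 = 2391965/148694 ≈ 16.086)
W + 18350 = 2391965/148694 + 18350 = 2730926865/148694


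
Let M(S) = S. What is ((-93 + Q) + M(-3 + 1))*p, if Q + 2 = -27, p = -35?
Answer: 4340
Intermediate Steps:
Q = -29 (Q = -2 - 27 = -29)
((-93 + Q) + M(-3 + 1))*p = ((-93 - 29) + (-3 + 1))*(-35) = (-122 - 2)*(-35) = -124*(-35) = 4340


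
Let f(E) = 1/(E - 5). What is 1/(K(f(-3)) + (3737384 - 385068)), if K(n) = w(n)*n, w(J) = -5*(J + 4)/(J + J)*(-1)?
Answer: 16/53637211 ≈ 2.9830e-7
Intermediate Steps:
f(E) = 1/(-5 + E)
w(J) = 5*(4 + J)/(2*J) (w(J) = -5*(4 + J)/(2*J)*(-1) = 5*(4 + J)/(2*J))
K(n) = n*(5/2 + 10/n) (K(n) = (5/2 + 10/n)*n = n*(5/2 + 10/n))
1/(K(f(-3)) + (3737384 - 385068)) = 1/((10 + 5/(2*(-5 - 3))) + (3737384 - 385068)) = 1/((10 + (5/2)/(-8)) + 3352316) = 1/((10 + (5/2)*(-⅛)) + 3352316) = 1/((10 - 5/16) + 3352316) = 1/(155/16 + 3352316) = 1/(53637211/16) = 16/53637211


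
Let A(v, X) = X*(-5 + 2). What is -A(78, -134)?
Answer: -402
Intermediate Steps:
A(v, X) = -3*X (A(v, X) = X*(-3) = -3*X)
-A(78, -134) = -(-3)*(-134) = -1*402 = -402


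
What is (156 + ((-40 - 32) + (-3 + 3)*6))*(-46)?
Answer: -3864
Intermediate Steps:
(156 + ((-40 - 32) + (-3 + 3)*6))*(-46) = (156 + (-72 + 0*6))*(-46) = (156 + (-72 + 0))*(-46) = (156 - 72)*(-46) = 84*(-46) = -3864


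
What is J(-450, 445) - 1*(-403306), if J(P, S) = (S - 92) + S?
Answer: 404104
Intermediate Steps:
J(P, S) = -92 + 2*S (J(P, S) = (-92 + S) + S = -92 + 2*S)
J(-450, 445) - 1*(-403306) = (-92 + 2*445) - 1*(-403306) = (-92 + 890) + 403306 = 798 + 403306 = 404104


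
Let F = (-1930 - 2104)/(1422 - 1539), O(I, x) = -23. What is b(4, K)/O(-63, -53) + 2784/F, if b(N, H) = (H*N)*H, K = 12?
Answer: 2584080/46391 ≈ 55.702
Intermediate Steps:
b(N, H) = N*H²
F = 4034/117 (F = -4034/(-117) = -4034*(-1/117) = 4034/117 ≈ 34.479)
b(4, K)/O(-63, -53) + 2784/F = (4*12²)/(-23) + 2784/(4034/117) = (4*144)*(-1/23) + 2784*(117/4034) = 576*(-1/23) + 162864/2017 = -576/23 + 162864/2017 = 2584080/46391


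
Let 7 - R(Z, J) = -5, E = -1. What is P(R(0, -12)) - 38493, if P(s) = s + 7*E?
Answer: -38488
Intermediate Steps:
R(Z, J) = 12 (R(Z, J) = 7 - 1*(-5) = 7 + 5 = 12)
P(s) = -7 + s (P(s) = s + 7*(-1) = s - 7 = -7 + s)
P(R(0, -12)) - 38493 = (-7 + 12) - 38493 = 5 - 38493 = -38488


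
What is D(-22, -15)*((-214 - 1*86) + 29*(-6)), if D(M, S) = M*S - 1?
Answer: -155946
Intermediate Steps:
D(M, S) = -1 + M*S
D(-22, -15)*((-214 - 1*86) + 29*(-6)) = (-1 - 22*(-15))*((-214 - 1*86) + 29*(-6)) = (-1 + 330)*((-214 - 86) - 174) = 329*(-300 - 174) = 329*(-474) = -155946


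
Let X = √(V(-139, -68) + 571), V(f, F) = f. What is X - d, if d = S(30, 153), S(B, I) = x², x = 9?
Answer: -81 + 12*√3 ≈ -60.215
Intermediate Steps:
X = 12*√3 (X = √(-139 + 571) = √432 = 12*√3 ≈ 20.785)
S(B, I) = 81 (S(B, I) = 9² = 81)
d = 81
X - d = 12*√3 - 1*81 = 12*√3 - 81 = -81 + 12*√3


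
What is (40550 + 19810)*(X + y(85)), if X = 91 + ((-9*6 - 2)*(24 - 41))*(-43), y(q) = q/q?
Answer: -2465343840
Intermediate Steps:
y(q) = 1
X = -40845 (X = 91 + ((-54 - 2)*(-17))*(-43) = 91 - 56*(-17)*(-43) = 91 + 952*(-43) = 91 - 40936 = -40845)
(40550 + 19810)*(X + y(85)) = (40550 + 19810)*(-40845 + 1) = 60360*(-40844) = -2465343840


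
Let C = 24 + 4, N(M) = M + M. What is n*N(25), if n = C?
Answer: 1400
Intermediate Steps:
N(M) = 2*M
C = 28
n = 28
n*N(25) = 28*(2*25) = 28*50 = 1400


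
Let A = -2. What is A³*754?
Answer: -6032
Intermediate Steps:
A³*754 = (-2)³*754 = -8*754 = -6032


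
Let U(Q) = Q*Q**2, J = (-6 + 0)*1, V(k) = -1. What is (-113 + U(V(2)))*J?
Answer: 684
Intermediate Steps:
J = -6 (J = -6*1 = -6)
U(Q) = Q**3
(-113 + U(V(2)))*J = (-113 + (-1)**3)*(-6) = (-113 - 1)*(-6) = -114*(-6) = 684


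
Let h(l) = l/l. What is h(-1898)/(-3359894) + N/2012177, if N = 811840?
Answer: 2727694332783/6760701429238 ≈ 0.40346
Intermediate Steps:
h(l) = 1
h(-1898)/(-3359894) + N/2012177 = 1/(-3359894) + 811840/2012177 = 1*(-1/3359894) + 811840*(1/2012177) = -1/3359894 + 811840/2012177 = 2727694332783/6760701429238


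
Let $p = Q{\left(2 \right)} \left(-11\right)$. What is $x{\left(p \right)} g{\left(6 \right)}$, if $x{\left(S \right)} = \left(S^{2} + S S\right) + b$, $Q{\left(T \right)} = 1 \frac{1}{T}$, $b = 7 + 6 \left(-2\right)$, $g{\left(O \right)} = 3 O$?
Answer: $999$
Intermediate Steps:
$b = -5$ ($b = 7 - 12 = -5$)
$Q{\left(T \right)} = \frac{1}{T}$
$p = - \frac{11}{2}$ ($p = \frac{1}{2} \left(-11\right) = - \frac{11}{2} \approx -5.5$)
$x{\left(S \right)} = -5 + 2 S^{2}$ ($x{\left(S \right)} = \left(S^{2} + S S\right) - 5 = \left(S^{2} + S^{2}\right) - 5 = 2 S^{2} - 5 = -5 + 2 S^{2}$)
$x{\left(p \right)} g{\left(6 \right)} = \left(-5 + 2 \left(- \frac{11}{2}\right)^{2}\right) 3 \cdot 6 = \left(-5 + 2 \cdot \frac{121}{4}\right) 18 = \left(-5 + \frac{121}{2}\right) 18 = \frac{111}{2} \cdot 18 = 999$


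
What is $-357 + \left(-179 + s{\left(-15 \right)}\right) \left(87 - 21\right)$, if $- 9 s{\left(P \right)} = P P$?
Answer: $-13821$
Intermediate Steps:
$s{\left(P \right)} = - \frac{P^{2}}{9}$ ($s{\left(P \right)} = - \frac{P P}{9} = - \frac{P^{2}}{9}$)
$-357 + \left(-179 + s{\left(-15 \right)}\right) \left(87 - 21\right) = -357 + \left(-179 - \frac{\left(-15\right)^{2}}{9}\right) \left(87 - 21\right) = -357 + \left(-179 - 25\right) 66 = -357 - 13464 = -13821$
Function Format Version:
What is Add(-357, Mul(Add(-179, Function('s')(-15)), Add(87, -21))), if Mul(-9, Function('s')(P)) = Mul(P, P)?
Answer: -13821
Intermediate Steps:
Function('s')(P) = Mul(Rational(-1, 9), Pow(P, 2)) (Function('s')(P) = Mul(Rational(-1, 9), Mul(P, P)) = Mul(Rational(-1, 9), Pow(P, 2)))
Add(-357, Mul(Add(-179, Function('s')(-15)), Add(87, -21))) = Add(-357, Mul(Add(-179, Mul(Rational(-1, 9), Pow(-15, 2))), Add(87, -21))) = Add(-357, Mul(Add(-179, Mul(Rational(-1, 9), 225)), 66)) = Add(-357, Mul(Add(-179, -25), 66)) = Add(-357, Mul(-204, 66)) = Add(-357, -13464) = -13821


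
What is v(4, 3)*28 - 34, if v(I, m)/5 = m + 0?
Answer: 386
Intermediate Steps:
v(I, m) = 5*m (v(I, m) = 5*(m + 0) = 5*m)
v(4, 3)*28 - 34 = (5*3)*28 - 34 = 15*28 - 34 = 420 - 34 = 386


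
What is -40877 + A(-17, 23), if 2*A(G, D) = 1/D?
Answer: -1880341/46 ≈ -40877.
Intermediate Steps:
A(G, D) = 1/(2*D)
-40877 + A(-17, 23) = -40877 + (1/2)/23 = -40877 + (1/2)*(1/23) = -40877 + 1/46 = -1880341/46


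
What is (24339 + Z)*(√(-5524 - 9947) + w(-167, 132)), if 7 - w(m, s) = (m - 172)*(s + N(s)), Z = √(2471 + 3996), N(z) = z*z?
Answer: (24339 + √6467)*(5951491 + 9*I*√191) ≈ 1.4533e+11 + 3.0373e+6*I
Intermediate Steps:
N(z) = z²
Z = √6467 ≈ 80.418
w(m, s) = 7 - (-172 + m)*(s + s²) (w(m, s) = 7 - (m - 172)*(s + s²) = 7 - (-172 + m)*(s + s²))
(24339 + Z)*(√(-5524 - 9947) + w(-167, 132)) = (24339 + √6467)*(√(-5524 - 9947) + (7 + 172*132 + 172*132² - 1*(-167)*132 - 1*(-167)*132²)) = (24339 + √6467)*(√(-15471) + (7 + 22704 + 172*17424 + 22044 - 1*(-167)*17424)) = (24339 + √6467)*(9*I*√191 + (7 + 22704 + 2996928 + 22044 + 2909808)) = (24339 + √6467)*(9*I*√191 + 5951491) = (24339 + √6467)*(5951491 + 9*I*√191)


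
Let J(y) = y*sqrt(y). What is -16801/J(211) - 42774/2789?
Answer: -42774/2789 - 16801*sqrt(211)/44521 ≈ -20.818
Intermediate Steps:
J(y) = y**(3/2)
-16801/J(211) - 42774/2789 = -16801*sqrt(211)/44521 - 42774/2789 = -42774/2789 - 16801*sqrt(211)/44521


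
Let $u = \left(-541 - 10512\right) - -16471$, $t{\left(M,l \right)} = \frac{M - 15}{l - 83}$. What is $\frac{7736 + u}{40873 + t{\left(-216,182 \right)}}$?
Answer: $\frac{19731}{61306} \approx 0.32184$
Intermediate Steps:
$t{\left(M,l \right)} = \frac{-15 + M}{-83 + l}$
$u = 5418$ ($u = \left(-541 - 10512\right) + 16471 = -11053 + 16471 = 5418$)
$\frac{7736 + u}{40873 + t{\left(-216,182 \right)}} = \frac{7736 + 5418}{40873 + \frac{-15 - 216}{-83 + 182}} = \frac{13154}{40873 + \frac{1}{99} \left(-231\right)} = \frac{13154}{40873 - \frac{7}{3}} = \frac{13154}{\frac{122612}{3}} = 13154 \cdot \frac{3}{122612} = \frac{19731}{61306}$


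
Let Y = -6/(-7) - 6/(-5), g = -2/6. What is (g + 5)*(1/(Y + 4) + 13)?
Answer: 19537/318 ≈ 61.437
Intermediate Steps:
g = -⅓ (g = -2*⅙ = -⅓ ≈ -0.33333)
Y = 72/35 (Y = -6*(-⅐) - 6*(-⅕) = 6/7 + 6/5 = 72/35 ≈ 2.0571)
(g + 5)*(1/(Y + 4) + 13) = (-⅓ + 5)*(1/(72/35 + 4) + 13) = 14*(1/(212/35) + 13)/3 = 14*(35/212 + 13)/3 = (14/3)*(2791/212) = 19537/318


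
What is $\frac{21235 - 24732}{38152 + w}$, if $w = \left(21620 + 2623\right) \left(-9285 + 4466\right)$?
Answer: $\frac{3497}{116788865} \approx 2.9943 \cdot 10^{-5}$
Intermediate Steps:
$w = -116827017$ ($w = 24243 \left(-4819\right) = -116827017$)
$\frac{21235 - 24732}{38152 + w} = \frac{21235 - 24732}{38152 - 116827017} = - \frac{3497}{-116788865} = \left(-3497\right) \left(- \frac{1}{116788865}\right) = \frac{3497}{116788865}$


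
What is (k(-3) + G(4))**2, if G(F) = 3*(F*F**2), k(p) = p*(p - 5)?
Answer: 46656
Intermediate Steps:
k(p) = p*(-5 + p)
G(F) = 3*F**3
(k(-3) + G(4))**2 = (-3*(-5 - 3) + 3*4**3)**2 = (-3*(-8) + 3*64)**2 = (24 + 192)**2 = 216**2 = 46656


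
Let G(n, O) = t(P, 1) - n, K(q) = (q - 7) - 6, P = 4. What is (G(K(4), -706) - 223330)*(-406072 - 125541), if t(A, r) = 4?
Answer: 118718220321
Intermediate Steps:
K(q) = -13 + q (K(q) = (-7 + q) - 6 = -13 + q)
G(n, O) = 4 - n
(G(K(4), -706) - 223330)*(-406072 - 125541) = ((4 - (-13 + 4)) - 223330)*(-406072 - 125541) = ((4 - 1*(-9)) - 223330)*(-531613) = ((4 + 9) - 223330)*(-531613) = (13 - 223330)*(-531613) = -223317*(-531613) = 118718220321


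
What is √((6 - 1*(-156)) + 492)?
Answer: √654 ≈ 25.573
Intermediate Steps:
√((6 - 1*(-156)) + 492) = √((6 + 156) + 492) = √(162 + 492) = √654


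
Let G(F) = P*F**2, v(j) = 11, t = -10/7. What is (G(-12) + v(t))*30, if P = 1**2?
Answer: 4650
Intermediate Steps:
t = -10/7 (t = -10*1/7 = -10/7 ≈ -1.4286)
P = 1
G(F) = F**2 (G(F) = 1*F**2 = F**2)
(G(-12) + v(t))*30 = ((-12)**2 + 11)*30 = (144 + 11)*30 = 155*30 = 4650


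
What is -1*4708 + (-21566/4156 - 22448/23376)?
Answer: -14311959661/3035958 ≈ -4714.1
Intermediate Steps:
-1*4708 + (-21566/4156 - 22448/23376) = -4708 + (-21566*1/4156 - 22448*1/23376) = -4708 + (-10783/2078 - 1403/1461) = -4708 - 18669397/3035958 = -14311959661/3035958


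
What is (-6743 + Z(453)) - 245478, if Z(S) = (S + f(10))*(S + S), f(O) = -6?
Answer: 152761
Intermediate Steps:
Z(S) = 2*S*(-6 + S) (Z(S) = (S - 6)*(S + S) = (-6 + S)*(2*S) = 2*S*(-6 + S))
(-6743 + Z(453)) - 245478 = (-6743 + 2*453*(-6 + 453)) - 245478 = (-6743 + 2*453*447) - 245478 = (-6743 + 404982) - 245478 = 398239 - 245478 = 152761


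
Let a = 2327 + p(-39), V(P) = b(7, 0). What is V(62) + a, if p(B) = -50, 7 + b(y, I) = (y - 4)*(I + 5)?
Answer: 2285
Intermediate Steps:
b(y, I) = -7 + (-4 + y)*(5 + I) (b(y, I) = -7 + (y - 4)*(I + 5) = -7 + (-4 + y)*(5 + I))
V(P) = 8 (V(P) = -27 - 4*0 + 5*7 + 0*7 = -27 + 0 + 35 + 0 = 8)
a = 2277 (a = 2327 - 50 = 2277)
V(62) + a = 8 + 2277 = 2285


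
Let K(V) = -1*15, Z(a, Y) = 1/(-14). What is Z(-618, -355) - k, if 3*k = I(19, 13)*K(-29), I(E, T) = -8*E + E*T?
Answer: 6649/14 ≈ 474.93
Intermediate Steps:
Z(a, Y) = -1/14
K(V) = -15
k = -475 (k = ((19*(-8 + 13))*(-15))/3 = ((19*5)*(-15))/3 = (95*(-15))/3 = (1/3)*(-1425) = -475)
Z(-618, -355) - k = -1/14 - 1*(-475) = -1/14 + 475 = 6649/14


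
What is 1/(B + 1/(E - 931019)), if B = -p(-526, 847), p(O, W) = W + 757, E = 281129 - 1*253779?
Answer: -903669/1449485077 ≈ -0.00062344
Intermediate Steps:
E = 27350 (E = 281129 - 253779 = 27350)
p(O, W) = 757 + W
B = -1604 (B = -(757 + 847) = -1*1604 = -1604)
1/(B + 1/(E - 931019)) = 1/(-1604 + 1/(27350 - 931019)) = 1/(-1604 + 1/(-903669)) = 1/(-1604 - 1/903669) = 1/(-1449485077/903669) = -903669/1449485077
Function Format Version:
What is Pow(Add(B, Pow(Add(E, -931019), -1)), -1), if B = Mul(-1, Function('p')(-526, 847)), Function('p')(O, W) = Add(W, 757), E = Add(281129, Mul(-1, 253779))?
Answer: Rational(-903669, 1449485077) ≈ -0.00062344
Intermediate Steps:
E = 27350 (E = Add(281129, -253779) = 27350)
Function('p')(O, W) = Add(757, W)
B = -1604 (B = Mul(-1, Add(757, 847)) = Mul(-1, 1604) = -1604)
Pow(Add(B, Pow(Add(E, -931019), -1)), -1) = Pow(Add(-1604, Pow(Add(27350, -931019), -1)), -1) = Pow(Add(-1604, Pow(-903669, -1)), -1) = Pow(Add(-1604, Rational(-1, 903669)), -1) = Pow(Rational(-1449485077, 903669), -1) = Rational(-903669, 1449485077)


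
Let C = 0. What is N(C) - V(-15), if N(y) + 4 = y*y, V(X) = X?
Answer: 11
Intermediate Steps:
N(y) = -4 + y² (N(y) = -4 + y*y = -4 + y²)
N(C) - V(-15) = (-4 + 0²) - 1*(-15) = (-4 + 0) + 15 = -4 + 15 = 11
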